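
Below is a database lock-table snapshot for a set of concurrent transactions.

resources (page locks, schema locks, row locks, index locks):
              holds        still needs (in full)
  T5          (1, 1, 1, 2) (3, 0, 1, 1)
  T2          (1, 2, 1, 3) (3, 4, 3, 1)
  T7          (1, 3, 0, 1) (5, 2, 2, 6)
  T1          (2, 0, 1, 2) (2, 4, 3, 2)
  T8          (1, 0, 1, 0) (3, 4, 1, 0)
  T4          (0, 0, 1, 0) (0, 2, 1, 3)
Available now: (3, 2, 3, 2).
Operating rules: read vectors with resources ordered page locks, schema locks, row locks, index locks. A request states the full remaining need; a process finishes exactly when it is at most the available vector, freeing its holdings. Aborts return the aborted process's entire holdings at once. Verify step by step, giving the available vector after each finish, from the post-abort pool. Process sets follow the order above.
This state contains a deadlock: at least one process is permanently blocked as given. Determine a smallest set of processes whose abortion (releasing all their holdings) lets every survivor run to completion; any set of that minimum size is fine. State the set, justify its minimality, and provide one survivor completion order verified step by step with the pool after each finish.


Abort T2.
Key observation: the returned (1, 2, 1, 3) from T2 is what brings T1 — unrunnable before, under any order — into play at step 2.
Minimality: the empty abort set fails — the state is deadlocked as it stands.
The survivors complete as T4, T1, T5, T7, T8. Verifying each step (starting from the post-abort pool):
  pool = (4, 4, 4, 5)
  T4 needs (0, 2, 1, 3) <= (4, 4, 4, 5) -> finishes; pool += (0, 0, 1, 0) = (4, 4, 5, 5)
  T1 needs (2, 4, 3, 2) <= (4, 4, 5, 5) -> finishes; pool += (2, 0, 1, 2) = (6, 4, 6, 7)
  T5 needs (3, 0, 1, 1) <= (6, 4, 6, 7) -> finishes; pool += (1, 1, 1, 2) = (7, 5, 7, 9)
  T7 needs (5, 2, 2, 6) <= (7, 5, 7, 9) -> finishes; pool += (1, 3, 0, 1) = (8, 8, 7, 10)
  T8 needs (3, 4, 1, 0) <= (8, 8, 7, 10) -> finishes; pool += (1, 0, 1, 0) = (9, 8, 8, 10)


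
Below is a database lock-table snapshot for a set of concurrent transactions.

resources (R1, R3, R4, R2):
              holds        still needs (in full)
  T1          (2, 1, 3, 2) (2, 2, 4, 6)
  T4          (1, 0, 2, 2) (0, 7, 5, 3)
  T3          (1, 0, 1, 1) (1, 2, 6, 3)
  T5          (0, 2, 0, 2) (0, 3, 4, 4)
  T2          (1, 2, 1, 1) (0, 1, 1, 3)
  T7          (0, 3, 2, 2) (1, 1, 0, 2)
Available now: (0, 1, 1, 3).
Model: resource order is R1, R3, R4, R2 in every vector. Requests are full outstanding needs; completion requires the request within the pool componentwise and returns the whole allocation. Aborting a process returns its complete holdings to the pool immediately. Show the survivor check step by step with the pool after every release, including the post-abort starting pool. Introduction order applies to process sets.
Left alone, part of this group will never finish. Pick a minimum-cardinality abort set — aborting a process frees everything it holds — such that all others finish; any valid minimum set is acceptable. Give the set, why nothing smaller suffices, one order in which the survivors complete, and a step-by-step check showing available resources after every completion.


Abort T1.
Key observation: T4 could never have finished before the abort; with (2, 1, 3, 2) returned by T1, it fits at step 3.
No smaller set exists: with zero aborts the deadlock remains.
The survivors complete as T7, T2, T4, T3, T5. Check, step by step (starting from the post-abort pool):
  pool = (2, 2, 4, 5)
  run T7 (needs (1, 1, 0, 2), free (2, 2, 4, 5)); after release of (0, 3, 2, 2) the pool is (2, 5, 6, 7)
  run T2 (needs (0, 1, 1, 3), free (2, 5, 6, 7)); after release of (1, 2, 1, 1) the pool is (3, 7, 7, 8)
  run T4 (needs (0, 7, 5, 3), free (3, 7, 7, 8)); after release of (1, 0, 2, 2) the pool is (4, 7, 9, 10)
  run T3 (needs (1, 2, 6, 3), free (4, 7, 9, 10)); after release of (1, 0, 1, 1) the pool is (5, 7, 10, 11)
  run T5 (needs (0, 3, 4, 4), free (5, 7, 10, 11)); after release of (0, 2, 0, 2) the pool is (5, 9, 10, 13)


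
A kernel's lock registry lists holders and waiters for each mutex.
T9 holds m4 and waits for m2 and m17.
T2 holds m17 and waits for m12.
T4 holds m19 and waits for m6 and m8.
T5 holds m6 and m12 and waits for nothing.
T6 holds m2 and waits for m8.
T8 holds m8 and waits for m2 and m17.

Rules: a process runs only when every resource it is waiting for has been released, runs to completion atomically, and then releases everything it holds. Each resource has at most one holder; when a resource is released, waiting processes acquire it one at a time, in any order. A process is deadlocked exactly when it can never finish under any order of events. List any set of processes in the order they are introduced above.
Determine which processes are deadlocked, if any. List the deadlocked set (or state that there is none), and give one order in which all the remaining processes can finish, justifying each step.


Deadlocked set: T9, T4, T6 and T8.
Key observation: the wait chain closes on itself along T6 -> T8 -> T6; T9 and T4 wait into the deadlock from upstream.
One completion order for the rest: T5, T2.
Check, step by step:
  T5 waits on nothing -> runs at once and releases m6 and m12
  T2: everything it awaited (m12) is free; runs, freeing m17


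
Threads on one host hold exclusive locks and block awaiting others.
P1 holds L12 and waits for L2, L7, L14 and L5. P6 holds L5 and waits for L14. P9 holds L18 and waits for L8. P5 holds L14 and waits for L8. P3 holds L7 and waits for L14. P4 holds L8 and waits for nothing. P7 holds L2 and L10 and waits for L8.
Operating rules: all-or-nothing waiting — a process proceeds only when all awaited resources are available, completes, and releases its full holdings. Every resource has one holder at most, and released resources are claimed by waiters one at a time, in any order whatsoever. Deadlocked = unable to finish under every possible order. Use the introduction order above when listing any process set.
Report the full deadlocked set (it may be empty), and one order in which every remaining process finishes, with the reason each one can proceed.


Nothing here is deadlocked.
Key observation: the waits form no ring: some process can always run, and its releases unblock the others one by one.
One completion order for the rest: P4, P9, P5, P3, P7, P6, P1.
Walking it through:
  P4: no waits; runs immediately, freeing L8
  run P9 (all its waits — L8 — are resolved); releases L18
  run P5 (all its waits — L8 — are resolved); releases L14
  run P3 (all its waits — L14 — are resolved); releases L7
  run P7 (all its waits — L8 — are resolved); releases L2 and L10
  run P6 (all its waits — L14 — are resolved); releases L5
  run P1 (all its waits — L2, L7, L14 and L5 — are resolved); releases L12


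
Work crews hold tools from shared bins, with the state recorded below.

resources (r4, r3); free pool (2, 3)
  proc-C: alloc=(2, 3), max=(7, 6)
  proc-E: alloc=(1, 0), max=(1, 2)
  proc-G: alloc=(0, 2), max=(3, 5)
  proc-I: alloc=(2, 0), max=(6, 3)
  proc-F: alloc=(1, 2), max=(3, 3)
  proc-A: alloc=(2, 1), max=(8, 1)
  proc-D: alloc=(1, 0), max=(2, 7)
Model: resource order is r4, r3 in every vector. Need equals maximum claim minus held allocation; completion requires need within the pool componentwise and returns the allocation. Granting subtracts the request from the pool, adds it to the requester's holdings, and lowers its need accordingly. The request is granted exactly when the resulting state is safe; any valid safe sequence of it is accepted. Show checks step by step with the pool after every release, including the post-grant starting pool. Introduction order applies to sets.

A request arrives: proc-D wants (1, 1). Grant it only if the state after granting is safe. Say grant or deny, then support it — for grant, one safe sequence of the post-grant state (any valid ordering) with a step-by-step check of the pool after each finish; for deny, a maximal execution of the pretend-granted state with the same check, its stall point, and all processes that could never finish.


GRANT. The post-grant state is safe; one safe sequence: proc-E, proc-F, proc-G, proc-D, proc-I, proc-A, proc-C.
Key observation: the grant leaves (1, 2) free — enough for proc-E, whose release restarts the cascade.
Check on the post-grant state, step by step:
  pool = (1, 2)
  proc-E: need (0, 2) fits (1, 2); releases (1, 0), pool now (2, 2)
  proc-F: need (2, 1) fits (2, 2); releases (1, 2), pool now (3, 4)
  proc-G: need (3, 3) fits (3, 4); releases (0, 2), pool now (3, 6)
  proc-D: need (0, 6) fits (3, 6); releases (2, 1), pool now (5, 7)
  proc-I: need (4, 3) fits (5, 7); releases (2, 0), pool now (7, 7)
  proc-A: need (6, 0) fits (7, 7); releases (2, 1), pool now (9, 8)
  proc-C: need (5, 3) fits (9, 8); releases (2, 3), pool now (11, 11)


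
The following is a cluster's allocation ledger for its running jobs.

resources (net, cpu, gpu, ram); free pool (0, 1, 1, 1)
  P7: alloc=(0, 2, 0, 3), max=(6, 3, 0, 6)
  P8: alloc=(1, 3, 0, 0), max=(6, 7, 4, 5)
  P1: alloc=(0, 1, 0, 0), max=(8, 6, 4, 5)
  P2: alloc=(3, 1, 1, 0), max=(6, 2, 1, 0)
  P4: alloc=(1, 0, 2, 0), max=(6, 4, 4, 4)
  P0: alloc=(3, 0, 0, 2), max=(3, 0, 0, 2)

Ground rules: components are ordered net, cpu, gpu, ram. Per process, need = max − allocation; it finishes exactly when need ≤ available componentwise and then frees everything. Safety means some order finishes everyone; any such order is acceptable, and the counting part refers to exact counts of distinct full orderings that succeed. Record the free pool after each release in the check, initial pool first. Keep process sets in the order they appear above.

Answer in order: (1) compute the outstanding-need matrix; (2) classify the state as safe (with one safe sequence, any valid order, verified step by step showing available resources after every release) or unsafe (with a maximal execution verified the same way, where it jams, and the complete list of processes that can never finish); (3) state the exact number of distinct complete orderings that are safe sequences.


(1) Need matrix, components ordered net, cpu, gpu, ram:
  P7: (6, 1, 0, 3)
  P8: (5, 4, 4, 5)
  P1: (8, 5, 4, 5)
  P2: (3, 1, 0, 0)
  P4: (5, 4, 2, 4)
  P0: (0, 0, 0, 0)
(2) SAFE — a valid safe sequence is P0, P2, P7, P4, P8, P1.
Key observation: at P2 the run first touches a limit — (3, 1, 0, 0) against (3, 1, 1, 3), exact on a resource it actually requests.
Check, step by step:
  pool = (0, 1, 1, 1)
  P0: need (0, 0, 0, 0) fits (0, 1, 1, 1); releases (3, 0, 0, 2), pool now (3, 1, 1, 3)
  P2: need (3, 1, 0, 0) fits (3, 1, 1, 3); releases (3, 1, 1, 0), pool now (6, 2, 2, 3)
  P7: need (6, 1, 0, 3) fits (6, 2, 2, 3); releases (0, 2, 0, 3), pool now (6, 4, 2, 6)
  P4: need (5, 4, 2, 4) fits (6, 4, 2, 6); releases (1, 0, 2, 0), pool now (7, 4, 4, 6)
  P8: need (5, 4, 4, 5) fits (7, 4, 4, 6); releases (1, 3, 0, 0), pool now (8, 7, 4, 6)
  P1: need (8, 5, 4, 5) fits (8, 7, 4, 6); releases (0, 1, 0, 0), pool now (8, 8, 4, 6)
(3) The exact count: 1 of the possible complete orderings is a safe sequence.


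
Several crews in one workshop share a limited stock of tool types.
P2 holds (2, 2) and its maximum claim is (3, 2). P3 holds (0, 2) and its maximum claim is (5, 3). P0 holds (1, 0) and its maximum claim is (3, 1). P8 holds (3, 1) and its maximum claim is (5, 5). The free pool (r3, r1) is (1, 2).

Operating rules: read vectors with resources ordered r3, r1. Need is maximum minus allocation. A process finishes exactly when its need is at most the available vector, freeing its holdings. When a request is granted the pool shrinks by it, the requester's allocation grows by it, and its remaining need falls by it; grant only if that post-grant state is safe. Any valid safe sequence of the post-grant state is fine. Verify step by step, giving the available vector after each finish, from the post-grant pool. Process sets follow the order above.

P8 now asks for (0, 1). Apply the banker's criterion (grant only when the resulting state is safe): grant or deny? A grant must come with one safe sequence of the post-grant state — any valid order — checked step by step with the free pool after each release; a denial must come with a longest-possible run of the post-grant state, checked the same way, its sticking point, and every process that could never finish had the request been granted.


GRANT: granting preserves safety; a valid post-grant sequence is P2, P0, P8, P3.
Key observation: (1, 1) free after granting still covers P2 first, and each release covers the next.
Verifying the post-grant state step by step:
  pool = (1, 1)
  P2 needs (1, 0) <= (1, 1) -> finishes; pool += (2, 2) = (3, 3)
  P0 needs (2, 1) <= (3, 3) -> finishes; pool += (1, 0) = (4, 3)
  P8 needs (2, 3) <= (4, 3) -> finishes; pool += (3, 2) = (7, 5)
  P3 needs (5, 1) <= (7, 5) -> finishes; pool += (0, 2) = (7, 7)


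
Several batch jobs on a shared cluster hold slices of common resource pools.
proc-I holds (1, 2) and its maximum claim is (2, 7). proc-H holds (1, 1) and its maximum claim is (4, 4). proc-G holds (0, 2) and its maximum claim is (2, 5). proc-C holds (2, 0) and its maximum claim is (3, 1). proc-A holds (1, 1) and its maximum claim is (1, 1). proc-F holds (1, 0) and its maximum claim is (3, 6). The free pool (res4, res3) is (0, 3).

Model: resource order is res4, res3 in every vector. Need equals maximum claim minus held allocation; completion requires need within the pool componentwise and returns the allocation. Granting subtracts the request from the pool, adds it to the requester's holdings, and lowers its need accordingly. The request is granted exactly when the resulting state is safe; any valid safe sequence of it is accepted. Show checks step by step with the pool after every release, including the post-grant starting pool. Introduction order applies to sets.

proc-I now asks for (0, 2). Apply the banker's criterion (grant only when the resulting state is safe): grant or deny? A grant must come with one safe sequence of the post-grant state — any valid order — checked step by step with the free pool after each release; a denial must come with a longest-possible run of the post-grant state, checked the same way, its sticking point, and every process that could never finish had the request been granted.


DENY. Granting would leave the state unsafe.
Key observation: no order helps: past proc-A, proc-C, the free pool tops out at (3, 2), below what each blocked process needs in res3.
After a pretend grant, a maximal execution: proc-A, proc-C — then nothing else fits. Verifying each step:
  pool = (0, 1)
  proc-A: need (0, 0) fits (0, 1); releases (1, 1), pool now (1, 2)
  proc-C: need (1, 1) fits (1, 2); releases (2, 0), pool now (3, 2)
  proc-I still needs (1, 3) but only (3, 2) is free — short on res3
  proc-H still needs (3, 3) but only (3, 2) is free — short on res3
  proc-G still needs (2, 3) but only (3, 2) is free — short on res3
  proc-F still needs (2, 6) but only (3, 2) is free — short on res3
Processes that could never finish after the grant: proc-I, proc-H, proc-G and proc-F.


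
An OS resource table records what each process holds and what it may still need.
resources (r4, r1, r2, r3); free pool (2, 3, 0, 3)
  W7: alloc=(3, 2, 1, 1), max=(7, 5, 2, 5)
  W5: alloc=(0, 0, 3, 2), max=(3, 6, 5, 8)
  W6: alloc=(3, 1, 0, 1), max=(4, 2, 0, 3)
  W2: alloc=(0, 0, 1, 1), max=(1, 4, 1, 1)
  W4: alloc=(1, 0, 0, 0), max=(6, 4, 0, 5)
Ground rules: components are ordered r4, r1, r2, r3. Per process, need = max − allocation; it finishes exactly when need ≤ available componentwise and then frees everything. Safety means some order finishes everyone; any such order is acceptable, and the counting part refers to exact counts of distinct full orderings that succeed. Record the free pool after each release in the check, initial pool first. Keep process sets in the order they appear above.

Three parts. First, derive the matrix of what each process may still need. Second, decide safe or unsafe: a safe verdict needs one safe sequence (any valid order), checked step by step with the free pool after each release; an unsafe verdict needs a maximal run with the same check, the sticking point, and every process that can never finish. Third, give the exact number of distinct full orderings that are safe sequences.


(1) Need matrix, components ordered r4, r1, r2, r3:
  W7: (4, 3, 1, 4)
  W5: (3, 6, 2, 6)
  W6: (1, 1, 0, 2)
  W2: (1, 4, 0, 0)
  W4: (5, 4, 0, 5)
(2) The state is SAFE; one workable sequence: W6, W2, W4, W7, W5.
Key observation: the first exact fit in this order is W2 — it needs (1, 4, 0, 0) with (5, 4, 0, 4) free, meeting a requested resource to the last unit.
Walking it through:
  pool = (2, 3, 0, 3)
  W6 needs (1, 1, 0, 2) <= (2, 3, 0, 3) -> finishes; pool += (3, 1, 0, 1) = (5, 4, 0, 4)
  W2 needs (1, 4, 0, 0) <= (5, 4, 0, 4) -> finishes; pool += (0, 0, 1, 1) = (5, 4, 1, 5)
  W4 needs (5, 4, 0, 5) <= (5, 4, 1, 5) -> finishes; pool += (1, 0, 0, 0) = (6, 4, 1, 5)
  W7 needs (4, 3, 1, 4) <= (6, 4, 1, 5) -> finishes; pool += (3, 2, 1, 1) = (9, 6, 2, 6)
  W5 needs (3, 6, 2, 6) <= (9, 6, 2, 6) -> finishes; pool += (0, 0, 3, 2) = (9, 6, 5, 8)
(3) The exact count: 3 of the possible complete orderings are safe sequences.


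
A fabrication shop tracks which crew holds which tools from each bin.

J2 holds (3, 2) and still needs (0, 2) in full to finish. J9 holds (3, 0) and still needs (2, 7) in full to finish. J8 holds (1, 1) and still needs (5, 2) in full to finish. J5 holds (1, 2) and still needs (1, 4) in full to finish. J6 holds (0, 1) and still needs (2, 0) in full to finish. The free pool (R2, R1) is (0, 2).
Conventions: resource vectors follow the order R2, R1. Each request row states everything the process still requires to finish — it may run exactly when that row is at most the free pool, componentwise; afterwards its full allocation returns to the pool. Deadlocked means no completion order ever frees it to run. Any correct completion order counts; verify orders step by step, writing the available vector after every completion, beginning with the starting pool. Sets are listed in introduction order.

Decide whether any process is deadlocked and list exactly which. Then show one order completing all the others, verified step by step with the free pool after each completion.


Nothing here is deadlocked.
Key observation: starting with J2, each completion frees enough for the next — no one is permanently blocked.
One completion order for the rest: J2, J5, J6, J9, J8. Check, step by step:
  pool = (0, 2)
  run J2 (needs (0, 2), free (0, 2)); after release of (3, 2) the pool is (3, 4)
  run J5 (needs (1, 4), free (3, 4)); after release of (1, 2) the pool is (4, 6)
  run J6 (needs (2, 0), free (4, 6)); after release of (0, 1) the pool is (4, 7)
  run J9 (needs (2, 7), free (4, 7)); after release of (3, 0) the pool is (7, 7)
  run J8 (needs (5, 2), free (7, 7)); after release of (1, 1) the pool is (8, 8)


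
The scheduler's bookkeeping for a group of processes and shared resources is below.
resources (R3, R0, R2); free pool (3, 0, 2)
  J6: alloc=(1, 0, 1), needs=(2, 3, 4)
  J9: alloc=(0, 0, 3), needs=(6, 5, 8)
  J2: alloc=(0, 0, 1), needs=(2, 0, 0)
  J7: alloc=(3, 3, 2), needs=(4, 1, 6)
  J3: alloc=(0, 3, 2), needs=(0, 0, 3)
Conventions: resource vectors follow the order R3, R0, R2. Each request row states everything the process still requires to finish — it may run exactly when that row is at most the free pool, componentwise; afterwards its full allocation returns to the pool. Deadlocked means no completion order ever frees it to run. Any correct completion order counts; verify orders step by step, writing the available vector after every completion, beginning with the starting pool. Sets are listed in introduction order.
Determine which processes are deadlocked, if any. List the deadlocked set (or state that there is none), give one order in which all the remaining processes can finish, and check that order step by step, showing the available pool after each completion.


No process is deadlocked.
Key observation: starting with J2, each completion frees enough for the next — no one is permanently blocked.
A valid finishing order for the others: J2, J3, J6, J7, J9. Check, step by step:
  pool = (3, 0, 2)
  run J2 (needs (2, 0, 0), free (3, 0, 2)); after release of (0, 0, 1) the pool is (3, 0, 3)
  run J3 (needs (0, 0, 3), free (3, 0, 3)); after release of (0, 3, 2) the pool is (3, 3, 5)
  run J6 (needs (2, 3, 4), free (3, 3, 5)); after release of (1, 0, 1) the pool is (4, 3, 6)
  run J7 (needs (4, 1, 6), free (4, 3, 6)); after release of (3, 3, 2) the pool is (7, 6, 8)
  run J9 (needs (6, 5, 8), free (7, 6, 8)); after release of (0, 0, 3) the pool is (7, 6, 11)


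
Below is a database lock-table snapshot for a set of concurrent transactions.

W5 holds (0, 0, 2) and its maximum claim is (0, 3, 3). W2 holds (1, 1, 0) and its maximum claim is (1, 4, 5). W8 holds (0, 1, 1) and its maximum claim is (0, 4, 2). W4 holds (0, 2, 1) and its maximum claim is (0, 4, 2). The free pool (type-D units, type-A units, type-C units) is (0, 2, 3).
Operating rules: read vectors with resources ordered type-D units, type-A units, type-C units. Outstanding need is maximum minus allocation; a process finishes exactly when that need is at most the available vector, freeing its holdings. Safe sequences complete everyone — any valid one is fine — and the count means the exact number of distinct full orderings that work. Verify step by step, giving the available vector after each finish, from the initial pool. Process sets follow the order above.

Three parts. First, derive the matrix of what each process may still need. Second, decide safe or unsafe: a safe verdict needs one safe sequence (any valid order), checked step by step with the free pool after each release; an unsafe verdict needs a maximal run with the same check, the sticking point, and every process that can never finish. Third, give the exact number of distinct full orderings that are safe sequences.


(1) Remaining need (order type-D units, type-A units, type-C units):
  W5: (0, 3, 1)
  W2: (0, 3, 5)
  W8: (0, 3, 1)
  W4: (0, 2, 1)
(2) SAFE. One safe sequence: W4, W8, W5, W2.
Key observation: W4 is the earliest step where a requested resource binds exactly: need (0, 2, 1), pool (0, 2, 3) at its turn.
Verifying each step:
  pool = (0, 2, 3)
  W4 needs (0, 2, 1) <= (0, 2, 3) -> finishes; pool += (0, 2, 1) = (0, 4, 4)
  W8 needs (0, 3, 1) <= (0, 4, 4) -> finishes; pool += (0, 1, 1) = (0, 5, 5)
  W5 needs (0, 3, 1) <= (0, 5, 5) -> finishes; pool += (0, 0, 2) = (0, 5, 7)
  W2 needs (0, 3, 5) <= (0, 5, 7) -> finishes; pool += (1, 1, 0) = (1, 6, 7)
(3) The exact count: 4 of the possible complete orderings are safe sequences.


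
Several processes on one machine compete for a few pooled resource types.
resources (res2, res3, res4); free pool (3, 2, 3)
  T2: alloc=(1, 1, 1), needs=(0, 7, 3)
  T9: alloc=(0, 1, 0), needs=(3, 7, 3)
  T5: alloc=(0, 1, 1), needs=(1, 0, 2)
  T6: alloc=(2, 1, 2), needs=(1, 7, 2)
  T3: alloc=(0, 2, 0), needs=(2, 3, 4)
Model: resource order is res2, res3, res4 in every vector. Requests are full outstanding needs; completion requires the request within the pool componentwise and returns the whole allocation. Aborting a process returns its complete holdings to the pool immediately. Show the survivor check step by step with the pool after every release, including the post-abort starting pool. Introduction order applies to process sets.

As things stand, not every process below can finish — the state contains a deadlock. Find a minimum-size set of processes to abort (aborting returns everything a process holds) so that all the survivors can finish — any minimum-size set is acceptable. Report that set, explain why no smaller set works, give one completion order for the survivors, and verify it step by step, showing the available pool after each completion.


The answer: abort T2 and T9.
Key observation: T6 could never have finished before the abort; with (1, 2, 1) returned by T2 and T9, it fits at step 3.
Why nothing smaller works — every single abort fails: T2 alone leaves T9 blocked (short on res3); T9 alone leaves T2 blocked (short on res3); T5 alone leaves T2 blocked (short on res3); T6 alone leaves T2 blocked (short on res3); T3 alone leaves T2 blocked (short on res3).
Survivors finish in the order: T3, T5, T6. Verifying each step (pool after the aborts first):
  pool = (4, 4, 4)
  T3: need (2, 3, 4) fits (4, 4, 4); releases (0, 2, 0), pool now (4, 6, 4)
  T5: need (1, 0, 2) fits (4, 6, 4); releases (0, 1, 1), pool now (4, 7, 5)
  T6: need (1, 7, 2) fits (4, 7, 5); releases (2, 1, 2), pool now (6, 8, 7)


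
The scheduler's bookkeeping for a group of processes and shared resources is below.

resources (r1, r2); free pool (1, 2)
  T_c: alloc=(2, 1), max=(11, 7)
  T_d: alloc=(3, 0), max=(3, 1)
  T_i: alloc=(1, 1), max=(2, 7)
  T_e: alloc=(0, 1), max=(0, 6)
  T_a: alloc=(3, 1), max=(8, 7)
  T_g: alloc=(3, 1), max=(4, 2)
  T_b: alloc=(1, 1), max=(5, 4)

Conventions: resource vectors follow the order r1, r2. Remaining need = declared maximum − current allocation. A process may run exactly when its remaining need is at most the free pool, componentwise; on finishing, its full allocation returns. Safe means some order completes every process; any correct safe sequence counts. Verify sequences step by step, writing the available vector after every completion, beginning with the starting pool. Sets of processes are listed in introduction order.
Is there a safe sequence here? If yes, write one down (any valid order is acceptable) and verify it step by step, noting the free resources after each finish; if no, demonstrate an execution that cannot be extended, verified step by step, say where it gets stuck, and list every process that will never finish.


The state is UNSAFE.
Key observation: T_d, T_g, T_b can finish, but then (8, 4) is all there is, and the blocked group's r2 demands exceed it.
The run T_d, T_g, T_b cannot be extended any further. Verifying each step:
  pool = (1, 2)
  T_d: need (0, 1) fits (1, 2); releases (3, 0), pool now (4, 2)
  T_g: need (1, 1) fits (4, 2); releases (3, 1), pool now (7, 3)
  T_b: need (4, 3) fits (7, 3); releases (1, 1), pool now (8, 4)
  T_c still needs (9, 6) but only (8, 4) is free — short on r1 and r2
  T_i still needs (1, 6) but only (8, 4) is free — short on r2
  T_e still needs (0, 5) but only (8, 4) is free — short on r2
  T_a still needs (5, 6) but only (8, 4) is free — short on r2
Never able to finish: T_c, T_i, T_e and T_a.


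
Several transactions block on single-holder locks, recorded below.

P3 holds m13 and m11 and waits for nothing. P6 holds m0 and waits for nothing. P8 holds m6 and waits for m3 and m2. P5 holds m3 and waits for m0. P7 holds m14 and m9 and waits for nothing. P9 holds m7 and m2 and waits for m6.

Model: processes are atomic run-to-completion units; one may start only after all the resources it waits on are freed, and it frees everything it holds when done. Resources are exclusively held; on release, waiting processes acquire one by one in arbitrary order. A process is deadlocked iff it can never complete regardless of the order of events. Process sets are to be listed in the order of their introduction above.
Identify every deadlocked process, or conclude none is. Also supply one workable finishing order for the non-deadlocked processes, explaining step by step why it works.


Deadlocked set: P8 and P9.
Key observation: nobody on the ring P8 -> P9 -> P8 can start until another member finishes, which never happens; no other process is dragged down with it.
A valid finishing order for the others: P3, P6, P7, P5.
Step-by-step check:
  P3 waits on nothing -> runs at once and releases m13 and m11
  P6 waits on nothing -> runs at once and releases m0
  P7 waits on nothing -> runs at once and releases m14 and m9
  P5: everything it awaited (m0) is free; runs, freeing m3


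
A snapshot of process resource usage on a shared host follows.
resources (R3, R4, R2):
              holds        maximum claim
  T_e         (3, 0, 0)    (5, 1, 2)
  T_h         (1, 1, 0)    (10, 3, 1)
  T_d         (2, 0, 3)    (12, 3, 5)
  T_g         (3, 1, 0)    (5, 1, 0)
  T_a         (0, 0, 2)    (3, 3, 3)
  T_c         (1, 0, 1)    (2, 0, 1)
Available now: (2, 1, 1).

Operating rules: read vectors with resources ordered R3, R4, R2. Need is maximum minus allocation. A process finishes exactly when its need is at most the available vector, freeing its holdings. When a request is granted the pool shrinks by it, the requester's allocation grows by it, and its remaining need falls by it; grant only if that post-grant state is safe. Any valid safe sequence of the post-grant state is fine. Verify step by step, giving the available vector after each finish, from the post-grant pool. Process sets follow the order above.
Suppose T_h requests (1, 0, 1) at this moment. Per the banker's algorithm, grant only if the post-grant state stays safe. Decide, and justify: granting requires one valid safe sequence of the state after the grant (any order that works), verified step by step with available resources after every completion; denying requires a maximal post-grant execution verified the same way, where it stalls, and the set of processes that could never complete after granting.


DENY: after the grant no complete ordering would exist.
Key observation: after T_c, T_g the pool peaks at (5, 2, 1), and each blocked process is short somewhere: T_e on R2; T_h on R3; T_d on R3, R4, R2; T_a on R4.
Pretend the grant happened; the run T_c, T_g goes as far as possible. Step-by-step check:
  pool = (1, 1, 0)
  run T_c (needs (1, 0, 0), free (1, 1, 0)); after release of (1, 0, 1) the pool is (2, 1, 1)
  run T_g (needs (2, 0, 0), free (2, 1, 1)); after release of (3, 1, 0) the pool is (5, 2, 1)
  T_e cannot run: need (2, 1, 2) vs free (5, 2, 1) (insufficient R2)
  T_h cannot run: need (8, 2, 0) vs free (5, 2, 1) (insufficient R3)
  T_d cannot run: need (10, 3, 2) vs free (5, 2, 1) (insufficient R3, R4 and R2)
  T_a cannot run: need (3, 3, 1) vs free (5, 2, 1) (insufficient R4)
Had the request been granted, T_e, T_h, T_d and T_a could never finish.


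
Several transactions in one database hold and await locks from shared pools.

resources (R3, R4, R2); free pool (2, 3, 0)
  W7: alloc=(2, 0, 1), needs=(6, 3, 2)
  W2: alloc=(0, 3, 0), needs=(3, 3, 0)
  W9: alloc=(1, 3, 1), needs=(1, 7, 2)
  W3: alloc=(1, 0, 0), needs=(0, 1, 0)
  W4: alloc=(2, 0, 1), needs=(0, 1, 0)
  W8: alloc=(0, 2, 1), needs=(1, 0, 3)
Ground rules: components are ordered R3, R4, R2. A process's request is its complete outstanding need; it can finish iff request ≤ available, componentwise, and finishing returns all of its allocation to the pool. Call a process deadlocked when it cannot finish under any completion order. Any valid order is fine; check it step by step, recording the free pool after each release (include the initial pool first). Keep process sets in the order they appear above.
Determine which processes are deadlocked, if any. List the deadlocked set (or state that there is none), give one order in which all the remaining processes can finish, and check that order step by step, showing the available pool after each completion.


Deadlocked: W7, W9 and W8.
Key observation: no order helps: past W3, W4, W2, the free pool tops out at (5, 6, 1), below what each blocked process needs in R2.
A valid finishing order for the others: W3, W4, W2. Step-by-step check:
  pool = (2, 3, 0)
  W3: need (0, 1, 0) fits (2, 3, 0); releases (1, 0, 0), pool now (3, 3, 0)
  W4: need (0, 1, 0) fits (3, 3, 0); releases (2, 0, 1), pool now (5, 3, 1)
  W2: need (3, 3, 0) fits (5, 3, 1); releases (0, 3, 0), pool now (5, 6, 1)
None of the blocked processes ever fits:
  blocked: W7 wants (6, 3, 2), pool (5, 6, 1) — not enough R3 and R2
  blocked: W9 wants (1, 7, 2), pool (5, 6, 1) — not enough R4 and R2
  blocked: W8 wants (1, 0, 3), pool (5, 6, 1) — not enough R2


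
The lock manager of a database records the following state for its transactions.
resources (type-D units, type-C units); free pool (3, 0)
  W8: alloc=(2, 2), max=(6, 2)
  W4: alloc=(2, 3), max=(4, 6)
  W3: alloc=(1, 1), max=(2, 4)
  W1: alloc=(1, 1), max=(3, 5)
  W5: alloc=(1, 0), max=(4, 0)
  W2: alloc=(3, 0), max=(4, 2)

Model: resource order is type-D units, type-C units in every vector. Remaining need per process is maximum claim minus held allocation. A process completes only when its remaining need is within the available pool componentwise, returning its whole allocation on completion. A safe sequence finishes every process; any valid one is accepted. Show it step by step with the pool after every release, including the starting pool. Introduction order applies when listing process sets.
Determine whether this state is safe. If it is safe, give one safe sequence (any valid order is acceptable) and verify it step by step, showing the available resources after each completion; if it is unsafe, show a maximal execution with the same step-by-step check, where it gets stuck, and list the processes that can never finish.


UNSAFE — no complete ordering exists.
Key observation: W5, W8, W2 can finish, but then (9, 2) is all there is, and the blocked group's type-C units demands exceed it.
The run W5, W8, W2 cannot be extended any further. Verifying each step:
  pool = (3, 0)
  W5: need (3, 0) fits (3, 0); releases (1, 0), pool now (4, 0)
  W8: need (4, 0) fits (4, 0); releases (2, 2), pool now (6, 2)
  W2: need (1, 2) fits (6, 2); releases (3, 0), pool now (9, 2)
  W4 still needs (2, 3) but only (9, 2) is free — short on type-C units
  W3 still needs (1, 3) but only (9, 2) is free — short on type-C units
  W1 still needs (2, 4) but only (9, 2) is free — short on type-C units
Processes that can never finish: W4, W3 and W1.


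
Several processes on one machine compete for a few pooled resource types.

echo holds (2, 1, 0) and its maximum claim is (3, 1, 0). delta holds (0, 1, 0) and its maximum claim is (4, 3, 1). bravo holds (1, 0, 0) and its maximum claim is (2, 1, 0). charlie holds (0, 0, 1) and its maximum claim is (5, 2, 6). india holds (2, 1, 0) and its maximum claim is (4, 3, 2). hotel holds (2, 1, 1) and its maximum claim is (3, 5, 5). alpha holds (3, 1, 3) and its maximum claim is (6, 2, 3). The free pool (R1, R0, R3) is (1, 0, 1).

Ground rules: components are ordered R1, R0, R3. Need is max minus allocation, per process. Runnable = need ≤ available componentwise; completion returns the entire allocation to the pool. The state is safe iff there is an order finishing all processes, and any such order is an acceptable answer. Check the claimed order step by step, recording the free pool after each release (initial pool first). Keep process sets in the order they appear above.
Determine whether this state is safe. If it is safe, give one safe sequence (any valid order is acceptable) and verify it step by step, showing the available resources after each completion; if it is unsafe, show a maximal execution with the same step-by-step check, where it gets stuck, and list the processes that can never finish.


SAFE. One safe sequence: echo, bravo, alpha, delta, india, hotel, charlie.
Key observation: echo is the earliest step where a requested resource binds exactly: need (1, 0, 0), pool (1, 0, 1) at its turn.
Check, step by step:
  pool = (1, 0, 1)
  echo: need (1, 0, 0) fits (1, 0, 1); releases (2, 1, 0), pool now (3, 1, 1)
  bravo: need (1, 1, 0) fits (3, 1, 1); releases (1, 0, 0), pool now (4, 1, 1)
  alpha: need (3, 1, 0) fits (4, 1, 1); releases (3, 1, 3), pool now (7, 2, 4)
  delta: need (4, 2, 1) fits (7, 2, 4); releases (0, 1, 0), pool now (7, 3, 4)
  india: need (2, 2, 2) fits (7, 3, 4); releases (2, 1, 0), pool now (9, 4, 4)
  hotel: need (1, 4, 4) fits (9, 4, 4); releases (2, 1, 1), pool now (11, 5, 5)
  charlie: need (5, 2, 5) fits (11, 5, 5); releases (0, 0, 1), pool now (11, 5, 6)


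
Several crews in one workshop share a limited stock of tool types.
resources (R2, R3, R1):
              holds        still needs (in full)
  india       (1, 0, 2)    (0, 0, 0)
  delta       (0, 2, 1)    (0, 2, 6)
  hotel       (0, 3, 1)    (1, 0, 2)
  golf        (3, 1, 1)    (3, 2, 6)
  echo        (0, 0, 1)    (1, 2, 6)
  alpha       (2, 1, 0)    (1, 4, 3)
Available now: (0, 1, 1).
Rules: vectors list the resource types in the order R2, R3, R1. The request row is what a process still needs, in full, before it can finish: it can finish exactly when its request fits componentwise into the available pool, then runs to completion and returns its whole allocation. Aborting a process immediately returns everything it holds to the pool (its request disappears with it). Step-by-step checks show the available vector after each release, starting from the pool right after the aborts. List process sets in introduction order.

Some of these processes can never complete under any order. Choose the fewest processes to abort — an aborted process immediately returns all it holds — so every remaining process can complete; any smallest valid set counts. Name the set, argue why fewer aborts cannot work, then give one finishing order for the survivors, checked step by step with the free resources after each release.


Abort delta and echo.
Key observation: golf could never have finished before the abort; with (0, 2, 2) returned by delta and echo, it fits at step 4.
Minimality, checking each single-abort alternative: india alone leaves delta blocked (short on R1); delta alone leaves golf blocked (short on R1); hotel alone leaves delta blocked (short on R1); golf alone leaves delta blocked (short on R1); echo alone leaves delta blocked (short on R1); alpha alone leaves delta blocked (short on R1).
One survivor order: india, hotel, alpha, golf. Verifying each step (post-abort pool first):
  pool = (0, 3, 3)
  run india (needs (0, 0, 0), free (0, 3, 3)); after release of (1, 0, 2) the pool is (1, 3, 5)
  run hotel (needs (1, 0, 2), free (1, 3, 5)); after release of (0, 3, 1) the pool is (1, 6, 6)
  run alpha (needs (1, 4, 3), free (1, 6, 6)); after release of (2, 1, 0) the pool is (3, 7, 6)
  run golf (needs (3, 2, 6), free (3, 7, 6)); after release of (3, 1, 1) the pool is (6, 8, 7)


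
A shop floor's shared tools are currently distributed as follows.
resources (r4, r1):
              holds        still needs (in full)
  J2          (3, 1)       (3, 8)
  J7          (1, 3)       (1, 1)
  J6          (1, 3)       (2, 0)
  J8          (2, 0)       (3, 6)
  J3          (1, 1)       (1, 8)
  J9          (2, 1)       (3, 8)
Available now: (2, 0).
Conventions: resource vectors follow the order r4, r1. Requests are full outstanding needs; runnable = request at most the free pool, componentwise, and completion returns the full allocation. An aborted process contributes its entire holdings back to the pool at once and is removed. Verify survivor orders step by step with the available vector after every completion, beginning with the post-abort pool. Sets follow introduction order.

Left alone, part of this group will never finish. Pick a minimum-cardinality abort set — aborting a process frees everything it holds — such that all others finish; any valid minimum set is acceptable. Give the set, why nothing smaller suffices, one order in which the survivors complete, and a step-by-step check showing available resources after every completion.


The answer: abort J2 and J9.
Key observation: J3 could never have finished before the abort; with (5, 2) returned by J2 and J9, it fits at step 4.
Why nothing smaller works — every single abort fails: J2 alone leaves J3 blocked (short on r1); J7 alone leaves J2 blocked (short on r1); J6 alone leaves J2 blocked (short on r1); J8 alone leaves J2 blocked (short on r1); J3 alone leaves J2 blocked (short on r1); J9 alone leaves J2 blocked (short on r1).
Survivors finish in the order: J7, J6, J8, J3. Step-by-step check (pool after the aborts first):
  pool = (7, 2)
  J7 needs (1, 1) <= (7, 2) -> finishes; pool += (1, 3) = (8, 5)
  J6 needs (2, 0) <= (8, 5) -> finishes; pool += (1, 3) = (9, 8)
  J8 needs (3, 6) <= (9, 8) -> finishes; pool += (2, 0) = (11, 8)
  J3 needs (1, 8) <= (11, 8) -> finishes; pool += (1, 1) = (12, 9)
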